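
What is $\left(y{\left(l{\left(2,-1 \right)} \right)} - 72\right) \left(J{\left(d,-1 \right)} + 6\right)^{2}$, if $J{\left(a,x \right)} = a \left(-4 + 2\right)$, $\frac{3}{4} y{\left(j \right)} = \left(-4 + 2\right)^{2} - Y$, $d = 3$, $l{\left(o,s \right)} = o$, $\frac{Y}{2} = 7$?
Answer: $0$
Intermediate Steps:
$Y = 14$ ($Y = 2 \cdot 7 = 14$)
$y{\left(j \right)} = - \frac{40}{3}$ ($y{\left(j \right)} = \frac{4 \left(\left(-4 + 2\right)^{2} - 14\right)}{3} = \frac{4 \left(\left(-2\right)^{2} - 14\right)}{3} = \frac{4 \left(4 - 14\right)}{3} = \frac{4}{3} \left(-10\right) = - \frac{40}{3}$)
$J{\left(a,x \right)} = - 2 a$ ($J{\left(a,x \right)} = a \left(-2\right) = - 2 a$)
$\left(y{\left(l{\left(2,-1 \right)} \right)} - 72\right) \left(J{\left(d,-1 \right)} + 6\right)^{2} = \left(- \frac{40}{3} - 72\right) \left(\left(-2\right) 3 + 6\right)^{2} = - \frac{256 \left(-6 + 6\right)^{2}}{3} = - \frac{256 \cdot 0^{2}}{3} = \left(- \frac{256}{3}\right) 0 = 0$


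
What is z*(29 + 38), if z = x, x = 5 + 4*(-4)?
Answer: -737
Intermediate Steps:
x = -11 (x = 5 - 16 = -11)
z = -11
z*(29 + 38) = -11*(29 + 38) = -11*67 = -737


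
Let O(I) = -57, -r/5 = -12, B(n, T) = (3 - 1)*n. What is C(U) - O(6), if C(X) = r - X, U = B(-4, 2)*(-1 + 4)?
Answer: 141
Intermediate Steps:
B(n, T) = 2*n
r = 60 (r = -5*(-12) = 60)
U = -24 (U = (2*(-4))*(-1 + 4) = -8*3 = -24)
C(X) = 60 - X
C(U) - O(6) = (60 - 1*(-24)) - 1*(-57) = (60 + 24) + 57 = 84 + 57 = 141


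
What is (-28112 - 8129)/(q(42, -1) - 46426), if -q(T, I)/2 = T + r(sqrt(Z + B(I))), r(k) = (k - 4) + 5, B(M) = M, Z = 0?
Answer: 421410348/540841537 - 36241*I/1081683074 ≈ 0.77917 - 3.3504e-5*I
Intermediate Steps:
r(k) = 1 + k (r(k) = (-4 + k) + 5 = 1 + k)
q(T, I) = -2 - 2*T - 2*sqrt(I) (q(T, I) = -2*(T + (1 + sqrt(0 + I))) = -2*(T + (1 + sqrt(I))) = -2*(1 + T + sqrt(I)) = -2 - 2*T - 2*sqrt(I))
(-28112 - 8129)/(q(42, -1) - 46426) = (-28112 - 8129)/((-2 - 2*42 - 2*I) - 46426) = -36241/((-2 - 84 - 2*I) - 46426) = -36241/((-86 - 2*I) - 46426) = -36241*(-46512 + 2*I)/2163366148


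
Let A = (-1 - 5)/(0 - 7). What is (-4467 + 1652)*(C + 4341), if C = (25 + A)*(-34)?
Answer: -68215895/7 ≈ -9.7451e+6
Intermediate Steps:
A = 6/7 (A = -6/(-7) = -6*(-⅐) = 6/7 ≈ 0.85714)
C = -6154/7 (C = (25 + 6/7)*(-34) = (181/7)*(-34) = -6154/7 ≈ -879.14)
(-4467 + 1652)*(C + 4341) = (-4467 + 1652)*(-6154/7 + 4341) = -2815*24233/7 = -68215895/7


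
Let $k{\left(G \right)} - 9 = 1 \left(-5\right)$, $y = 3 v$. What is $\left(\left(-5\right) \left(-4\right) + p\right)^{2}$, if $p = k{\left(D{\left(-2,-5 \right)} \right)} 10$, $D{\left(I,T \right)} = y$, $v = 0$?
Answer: $3600$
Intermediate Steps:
$y = 0$ ($y = 3 \cdot 0 = 0$)
$D{\left(I,T \right)} = 0$
$k{\left(G \right)} = 4$ ($k{\left(G \right)} = 9 + 1 \left(-5\right) = 9 - 5 = 4$)
$p = 40$ ($p = 4 \cdot 10 = 40$)
$\left(\left(-5\right) \left(-4\right) + p\right)^{2} = \left(\left(-5\right) \left(-4\right) + 40\right)^{2} = \left(20 + 40\right)^{2} = 60^{2} = 3600$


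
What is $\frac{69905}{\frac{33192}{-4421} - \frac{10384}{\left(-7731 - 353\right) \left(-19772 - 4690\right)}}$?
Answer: $- \frac{1527872205028851}{164094768170} \approx -9310.9$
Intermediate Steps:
$\frac{69905}{\frac{33192}{-4421} - \frac{10384}{\left(-7731 - 353\right) \left(-19772 - 4690\right)}} = \frac{69905}{33192 \left(- \frac{1}{4421}\right) - \frac{10384}{\left(-8084\right) \left(-24462\right)}} = \frac{69905}{- \frac{33192}{4421} - \frac{10384}{197750808}} = \frac{69905}{- \frac{33192}{4421} - \frac{1298}{24718851}} = \frac{69905}{- \frac{820473840850}{109282040271}} = 69905 \left(- \frac{109282040271}{820473840850}\right) = - \frac{1527872205028851}{164094768170}$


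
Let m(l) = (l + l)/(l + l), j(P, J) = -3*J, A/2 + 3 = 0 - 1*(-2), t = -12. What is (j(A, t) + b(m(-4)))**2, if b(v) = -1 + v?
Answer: 1296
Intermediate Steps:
A = -2 (A = -6 + 2*(0 - 1*(-2)) = -6 + 2*(0 + 2) = -6 + 2*2 = -6 + 4 = -2)
m(l) = 1 (m(l) = (2*l)/((2*l)) = (2*l)*(1/(2*l)) = 1)
(j(A, t) + b(m(-4)))**2 = (-3*(-12) + (-1 + 1))**2 = (36 + 0)**2 = 36**2 = 1296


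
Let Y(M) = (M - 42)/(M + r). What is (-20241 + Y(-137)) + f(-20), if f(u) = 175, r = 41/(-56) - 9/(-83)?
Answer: -12834886558/639675 ≈ -20065.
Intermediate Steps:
r = -2899/4648 (r = 41*(-1/56) - 9*(-1/83) = -41/56 + 9/83 = -2899/4648 ≈ -0.62371)
Y(M) = (-42 + M)/(-2899/4648 + M) (Y(M) = (M - 42)/(M - 2899/4648) = (-42 + M)/(-2899/4648 + M))
(-20241 + Y(-137)) + f(-20) = (-20241 + 4648*(-42 - 137)/(-2899 + 4648*(-137))) + 175 = (-20241 + 4648*(-179)/(-2899 - 636776)) + 175 = (-20241 + 4648*(-179)/(-639675)) + 175 = (-20241 + 4648*(-1/639675)*(-179)) + 175 = (-20241 + 831992/639675) + 175 = -12946829683/639675 + 175 = -12834886558/639675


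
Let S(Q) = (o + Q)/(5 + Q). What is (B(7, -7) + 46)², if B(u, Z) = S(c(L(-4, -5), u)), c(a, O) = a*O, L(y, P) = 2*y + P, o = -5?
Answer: 4104676/1849 ≈ 2219.9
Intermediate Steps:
L(y, P) = P + 2*y
c(a, O) = O*a
S(Q) = (-5 + Q)/(5 + Q)
B(u, Z) = (-5 - 13*u)/(5 - 13*u) (B(u, Z) = (-5 + u*(-5 + 2*(-4)))/(5 + u*(-5 + 2*(-4))) = (-5 + u*(-5 - 8))/(5 + u*(-5 - 8)) = (-5 + u*(-13))/(5 + u*(-13)) = (-5 - 13*u)/(5 - 13*u))
(B(7, -7) + 46)² = ((5 + 13*7)/(-5 + 13*7) + 46)² = ((5 + 91)/(-5 + 91) + 46)² = (96/86 + 46)² = ((1/86)*96 + 46)² = (48/43 + 46)² = (2026/43)² = 4104676/1849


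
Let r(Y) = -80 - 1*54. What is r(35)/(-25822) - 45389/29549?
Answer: -584037596/381507139 ≈ -1.5309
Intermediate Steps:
r(Y) = -134 (r(Y) = -80 - 54 = -134)
r(35)/(-25822) - 45389/29549 = -134/(-25822) - 45389/29549 = -134*(-1/25822) - 45389*1/29549 = 67/12911 - 45389/29549 = -584037596/381507139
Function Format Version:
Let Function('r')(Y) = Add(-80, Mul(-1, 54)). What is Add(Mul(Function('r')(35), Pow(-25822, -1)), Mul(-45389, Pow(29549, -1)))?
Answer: Rational(-584037596, 381507139) ≈ -1.5309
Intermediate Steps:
Function('r')(Y) = -134 (Function('r')(Y) = Add(-80, -54) = -134)
Add(Mul(Function('r')(35), Pow(-25822, -1)), Mul(-45389, Pow(29549, -1))) = Add(Mul(-134, Pow(-25822, -1)), Mul(-45389, Pow(29549, -1))) = Add(Mul(-134, Rational(-1, 25822)), Mul(-45389, Rational(1, 29549))) = Add(Rational(67, 12911), Rational(-45389, 29549)) = Rational(-584037596, 381507139)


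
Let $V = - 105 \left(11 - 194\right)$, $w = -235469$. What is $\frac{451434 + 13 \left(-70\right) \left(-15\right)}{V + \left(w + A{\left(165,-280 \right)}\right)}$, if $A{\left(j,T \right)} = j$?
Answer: $- \frac{465084}{216089} \approx -2.1523$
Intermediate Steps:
$V = 19215$ ($V = \left(-105\right) \left(-183\right) = 19215$)
$\frac{451434 + 13 \left(-70\right) \left(-15\right)}{V + \left(w + A{\left(165,-280 \right)}\right)} = \frac{451434 + 13 \left(-70\right) \left(-15\right)}{19215 + \left(-235469 + 165\right)} = \frac{451434 - -13650}{19215 - 235304} = \frac{451434 + 13650}{-216089} = 465084 \left(- \frac{1}{216089}\right) = - \frac{465084}{216089}$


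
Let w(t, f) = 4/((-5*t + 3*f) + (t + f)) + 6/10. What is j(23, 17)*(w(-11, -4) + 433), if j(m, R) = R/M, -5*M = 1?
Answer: -258077/7 ≈ -36868.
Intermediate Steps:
M = -⅕ (M = -⅕*1 = -⅕ ≈ -0.20000)
w(t, f) = ⅗ + 4/(-4*t + 4*f) (w(t, f) = 4/((-5*t + 3*f) + (f + t)) + 6*(⅒) = 4/(-4*t + 4*f) + ⅗ = ⅗ + 4/(-4*t + 4*f))
j(m, R) = -5*R (j(m, R) = R/(-⅕) = R*(-5) = -5*R)
j(23, 17)*(w(-11, -4) + 433) = (-5*17)*((5 - 3*(-11) + 3*(-4))/(5*(-4 - 1*(-11))) + 433) = -85*((5 + 33 - 12)/(5*(-4 + 11)) + 433) = -85*((⅕)*26/7 + 433) = -85*((⅕)*(⅐)*26 + 433) = -85*(26/35 + 433) = -85*15181/35 = -258077/7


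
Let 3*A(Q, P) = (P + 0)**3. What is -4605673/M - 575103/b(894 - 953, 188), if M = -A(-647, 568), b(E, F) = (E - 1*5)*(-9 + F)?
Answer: 1649158765065/32801827328 ≈ 50.276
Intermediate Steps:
A(Q, P) = P**3/3 (A(Q, P) = (P + 0)**3/3 = P**3/3)
b(E, F) = (-9 + F)*(-5 + E) (b(E, F) = (E - 5)*(-9 + F) = (-5 + E)*(-9 + F) = (-9 + F)*(-5 + E))
M = -183250432/3 (M = -568**3/3 = -183250432/3 ≈ -6.1083e+7)
-4605673/M - 575103/b(894 - 953, 188) = -4605673/(-183250432/3) - 575103/(45 - 9*(894 - 953) - 5*188 + (894 - 953)*188) = -4605673*(-3/183250432) - 575103/(45 - 9*(-59) - 940 - 59*188) = 13817019/183250432 - 575103/(45 + 531 - 940 - 11092) = 13817019/183250432 - 575103/(-11456) = 13817019/183250432 - 575103*(-1/11456) = 13817019/183250432 + 575103/11456 = 1649158765065/32801827328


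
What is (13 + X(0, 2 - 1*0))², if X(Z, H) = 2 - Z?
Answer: 225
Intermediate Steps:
(13 + X(0, 2 - 1*0))² = (13 + (2 - 1*0))² = (13 + (2 + 0))² = (13 + 2)² = 15² = 225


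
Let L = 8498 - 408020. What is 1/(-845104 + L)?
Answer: -1/1244626 ≈ -8.0345e-7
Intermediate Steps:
L = -399522
1/(-845104 + L) = 1/(-845104 - 399522) = 1/(-1244626) = -1/1244626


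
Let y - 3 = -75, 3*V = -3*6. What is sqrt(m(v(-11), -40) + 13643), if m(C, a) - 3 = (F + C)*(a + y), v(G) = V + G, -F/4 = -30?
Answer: sqrt(2110) ≈ 45.935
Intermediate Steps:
F = 120 (F = -4*(-30) = 120)
V = -6 (V = (-3*6)/3 = (1/3)*(-18) = -6)
y = -72 (y = 3 - 75 = -72)
v(G) = -6 + G
m(C, a) = 3 + (-72 + a)*(120 + C) (m(C, a) = 3 + (120 + C)*(a - 72) = 3 + (120 + C)*(-72 + a) = 3 + (-72 + a)*(120 + C))
sqrt(m(v(-11), -40) + 13643) = sqrt((-8637 - 72*(-6 - 11) + 120*(-40) + (-6 - 11)*(-40)) + 13643) = sqrt((-8637 - 72*(-17) - 4800 - 17*(-40)) + 13643) = sqrt((-8637 + 1224 - 4800 + 680) + 13643) = sqrt(-11533 + 13643) = sqrt(2110)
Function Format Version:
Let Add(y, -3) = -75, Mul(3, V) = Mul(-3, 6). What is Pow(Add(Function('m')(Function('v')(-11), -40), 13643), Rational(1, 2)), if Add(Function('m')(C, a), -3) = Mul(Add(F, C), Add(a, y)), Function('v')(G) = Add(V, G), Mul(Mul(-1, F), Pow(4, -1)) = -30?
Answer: Pow(2110, Rational(1, 2)) ≈ 45.935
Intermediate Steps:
F = 120 (F = Mul(-4, -30) = 120)
V = -6 (V = Mul(Rational(1, 3), Mul(-3, 6)) = Mul(Rational(1, 3), -18) = -6)
y = -72 (y = Add(3, -75) = -72)
Function('v')(G) = Add(-6, G)
Function('m')(C, a) = Add(3, Mul(Add(-72, a), Add(120, C))) (Function('m')(C, a) = Add(3, Mul(Add(120, C), Add(a, -72))) = Add(3, Mul(Add(120, C), Add(-72, a))) = Add(3, Mul(Add(-72, a), Add(120, C))))
Pow(Add(Function('m')(Function('v')(-11), -40), 13643), Rational(1, 2)) = Pow(Add(Add(-8637, Mul(-72, Add(-6, -11)), Mul(120, -40), Mul(Add(-6, -11), -40)), 13643), Rational(1, 2)) = Pow(Add(Add(-8637, Mul(-72, -17), -4800, Mul(-17, -40)), 13643), Rational(1, 2)) = Pow(Add(Add(-8637, 1224, -4800, 680), 13643), Rational(1, 2)) = Pow(Add(-11533, 13643), Rational(1, 2)) = Pow(2110, Rational(1, 2))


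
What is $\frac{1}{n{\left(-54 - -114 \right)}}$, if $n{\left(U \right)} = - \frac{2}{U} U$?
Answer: $- \frac{1}{2} \approx -0.5$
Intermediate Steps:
$n{\left(U \right)} = -2$
$\frac{1}{n{\left(-54 - -114 \right)}} = \frac{1}{-2} = - \frac{1}{2}$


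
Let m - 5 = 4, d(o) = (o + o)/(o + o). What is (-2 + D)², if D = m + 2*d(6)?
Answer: 81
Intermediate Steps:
d(o) = 1 (d(o) = (2*o)/((2*o)) = (2*o)*(1/(2*o)) = 1)
m = 9 (m = 5 + 4 = 9)
D = 11 (D = 9 + 2*1 = 9 + 2 = 11)
(-2 + D)² = (-2 + 11)² = 9² = 81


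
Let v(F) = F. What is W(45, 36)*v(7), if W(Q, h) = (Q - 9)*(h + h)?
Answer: 18144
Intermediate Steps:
W(Q, h) = 2*h*(-9 + Q) (W(Q, h) = (-9 + Q)*(2*h) = 2*h*(-9 + Q))
W(45, 36)*v(7) = (2*36*(-9 + 45))*7 = (2*36*36)*7 = 2592*7 = 18144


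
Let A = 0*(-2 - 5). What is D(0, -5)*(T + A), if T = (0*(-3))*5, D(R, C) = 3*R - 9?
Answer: 0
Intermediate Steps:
D(R, C) = -9 + 3*R
T = 0 (T = 0*5 = 0)
A = 0 (A = 0*(-7) = 0)
D(0, -5)*(T + A) = (-9 + 3*0)*(0 + 0) = (-9 + 0)*0 = -9*0 = 0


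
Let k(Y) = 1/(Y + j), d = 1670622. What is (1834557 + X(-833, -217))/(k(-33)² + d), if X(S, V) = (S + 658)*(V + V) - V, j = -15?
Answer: 4402308096/3849113089 ≈ 1.1437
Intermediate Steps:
k(Y) = 1/(-15 + Y) (k(Y) = 1/(Y - 15) = 1/(-15 + Y))
X(S, V) = -V + 2*V*(658 + S) (X(S, V) = (658 + S)*(2*V) - V = 2*V*(658 + S) - V = -V + 2*V*(658 + S))
(1834557 + X(-833, -217))/(k(-33)² + d) = (1834557 - 217*(1315 + 2*(-833)))/((1/(-15 - 33))² + 1670622) = (1834557 - 217*(1315 - 1666))/((1/(-48))² + 1670622) = (1834557 - 217*(-351))/((-1/48)² + 1670622) = (1834557 + 76167)/(1/2304 + 1670622) = 1910724/(3849113089/2304) = 1910724*(2304/3849113089) = 4402308096/3849113089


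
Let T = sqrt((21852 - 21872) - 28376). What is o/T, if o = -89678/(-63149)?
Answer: -44839*I*sqrt(7099)/448294751 ≈ -0.0084274*I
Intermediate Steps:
T = 2*I*sqrt(7099) (T = sqrt(-20 - 28376) = sqrt(-28396) = 2*I*sqrt(7099) ≈ 168.51*I)
o = 89678/63149 (o = -89678*(-1/63149) = 89678/63149 ≈ 1.4201)
o/T = 89678/(63149*((2*I*sqrt(7099)))) = 89678*(-I*sqrt(7099)/14198)/63149 = -44839*I*sqrt(7099)/448294751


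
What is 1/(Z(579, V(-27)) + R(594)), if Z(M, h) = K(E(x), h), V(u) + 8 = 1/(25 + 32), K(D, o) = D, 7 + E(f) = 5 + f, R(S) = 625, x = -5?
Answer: 1/618 ≈ 0.0016181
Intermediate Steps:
E(f) = -2 + f (E(f) = -7 + (5 + f) = -2 + f)
V(u) = -455/57 (V(u) = -8 + 1/(25 + 32) = -8 + 1/57 = -455/57)
Z(M, h) = -7 (Z(M, h) = -2 - 5 = -7)
1/(Z(579, V(-27)) + R(594)) = 1/(-7 + 625) = 1/618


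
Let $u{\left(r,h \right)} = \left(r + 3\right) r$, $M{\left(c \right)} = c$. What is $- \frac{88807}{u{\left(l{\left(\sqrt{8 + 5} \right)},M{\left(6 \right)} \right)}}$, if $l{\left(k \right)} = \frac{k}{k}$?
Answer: $- \frac{88807}{4} \approx -22202.0$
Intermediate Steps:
$l{\left(k \right)} = 1$
$u{\left(r,h \right)} = r \left(3 + r\right)$ ($u{\left(r,h \right)} = \left(3 + r\right) r = r \left(3 + r\right)$)
$- \frac{88807}{u{\left(l{\left(\sqrt{8 + 5} \right)},M{\left(6 \right)} \right)}} = - \frac{88807}{1 \left(3 + 1\right)} = - \frac{88807}{1 \cdot 4} = - \frac{88807}{4}$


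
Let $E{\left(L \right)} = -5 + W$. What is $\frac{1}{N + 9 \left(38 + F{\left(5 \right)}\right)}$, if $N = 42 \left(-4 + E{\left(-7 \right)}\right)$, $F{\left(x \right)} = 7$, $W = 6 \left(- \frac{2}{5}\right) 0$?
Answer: $\frac{1}{27} \approx 0.037037$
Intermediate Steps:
$W = 0$ ($W = 6 \left(\left(-2\right) \frac{1}{5}\right) 0 = 6 \left(- \frac{2}{5}\right) 0 = \left(- \frac{12}{5}\right) 0 = 0$)
$E{\left(L \right)} = -5$ ($E{\left(L \right)} = -5 + 0 = -5$)
$N = -378$ ($N = 42 \left(-4 - 5\right) = 42 \left(-9\right) = -378$)
$\frac{1}{N + 9 \left(38 + F{\left(5 \right)}\right)} = \frac{1}{-378 + 9 \left(38 + 7\right)} = \frac{1}{-378 + 9 \cdot 45} = \frac{1}{-378 + 405} = \frac{1}{27}$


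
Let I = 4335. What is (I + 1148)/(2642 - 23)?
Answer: 5483/2619 ≈ 2.0935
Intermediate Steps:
(I + 1148)/(2642 - 23) = (4335 + 1148)/(2642 - 23) = 5483/2619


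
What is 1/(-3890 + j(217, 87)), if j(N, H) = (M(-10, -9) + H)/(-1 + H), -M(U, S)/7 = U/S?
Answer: -774/3010147 ≈ -0.00025713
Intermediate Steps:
M(U, S) = -7*U/S
j(N, H) = (-70/9 + H)/(-1 + H) (j(N, H) = (-7*(-10)/(-9) + H)/(-1 + H) = (-7*(-10)*(-1/9) + H)/(-1 + H) = (-70/9 + H)/(-1 + H))
1/(-3890 + j(217, 87)) = 1/(-3890 + (-70/9 + 87)/(-1 + 87)) = 1/(-3890 + (713/9)/86) = 1/(-3890 + (1/86)*(713/9)) = 1/(-3890 + 713/774) = 1/(-3010147/774) = -774/3010147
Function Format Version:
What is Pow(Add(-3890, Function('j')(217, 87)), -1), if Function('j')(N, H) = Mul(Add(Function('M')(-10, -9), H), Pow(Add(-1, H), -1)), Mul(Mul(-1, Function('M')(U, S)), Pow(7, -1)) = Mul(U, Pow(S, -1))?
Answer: Rational(-774, 3010147) ≈ -0.00025713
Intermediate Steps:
Function('M')(U, S) = Mul(-7, U, Pow(S, -1)) (Function('M')(U, S) = Mul(-7, Mul(U, Pow(S, -1))) = Mul(-7, U, Pow(S, -1)))
Function('j')(N, H) = Mul(Pow(Add(-1, H), -1), Add(Rational(-70, 9), H)) (Function('j')(N, H) = Mul(Add(Mul(-7, -10, Pow(-9, -1)), H), Pow(Add(-1, H), -1)) = Mul(Add(Mul(-7, -10, Rational(-1, 9)), H), Pow(Add(-1, H), -1)) = Mul(Add(Rational(-70, 9), H), Pow(Add(-1, H), -1)) = Mul(Pow(Add(-1, H), -1), Add(Rational(-70, 9), H)))
Pow(Add(-3890, Function('j')(217, 87)), -1) = Pow(Add(-3890, Mul(Pow(Add(-1, 87), -1), Add(Rational(-70, 9), 87))), -1) = Pow(Add(-3890, Mul(Pow(86, -1), Rational(713, 9))), -1) = Pow(Add(-3890, Mul(Rational(1, 86), Rational(713, 9))), -1) = Pow(Add(-3890, Rational(713, 774)), -1) = Pow(Rational(-3010147, 774), -1) = Rational(-774, 3010147)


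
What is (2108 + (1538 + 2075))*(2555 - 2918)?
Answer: -2076723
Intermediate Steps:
(2108 + (1538 + 2075))*(2555 - 2918) = (2108 + 3613)*(-363) = 5721*(-363) = -2076723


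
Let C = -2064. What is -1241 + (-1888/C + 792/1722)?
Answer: -45894649/37023 ≈ -1239.6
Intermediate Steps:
-1241 + (-1888/C + 792/1722) = -1241 + (-1888/(-2064) + 792/1722) = -1241 + (-1888*(-1/2064) + 792*(1/1722)) = -1241 + (118/129 + 132/287) = -1241 + 50894/37023 = -45894649/37023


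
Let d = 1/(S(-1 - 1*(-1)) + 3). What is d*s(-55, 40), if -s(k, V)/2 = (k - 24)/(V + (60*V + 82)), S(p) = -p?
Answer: 79/3783 ≈ 0.020883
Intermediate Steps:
s(k, V) = -2*(-24 + k)/(82 + 61*V) (s(k, V) = -2*(k - 24)/(V + (60*V + 82)) = -2*(-24 + k)/(V + (82 + 60*V)) = -2*(-24 + k)/(82 + 61*V))
d = ⅓ (d = 1/(-(-1 - 1*(-1)) + 3) = 1/(-(-1 + 1) + 3) = 1/(-1*0 + 3) = 1/(0 + 3) = 1/3 = ⅓ ≈ 0.33333)
d*s(-55, 40) = (2*(24 - 1*(-55))/(82 + 61*40))/3 = (2*(24 + 55)/(82 + 2440))/3 = (2*79/2522)/3 = (2*(1/2522)*79)/3 = (⅓)*(79/1261) = 79/3783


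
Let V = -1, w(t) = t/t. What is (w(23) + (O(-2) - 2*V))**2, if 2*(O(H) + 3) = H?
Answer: 1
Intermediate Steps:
w(t) = 1
O(H) = -3 + H/2
(w(23) + (O(-2) - 2*V))**2 = (1 + ((-3 + (1/2)*(-2)) - 2*(-1)))**2 = (1 + ((-3 - 1) + 2))**2 = (1 + (-4 + 2))**2 = (1 - 2)**2 = (-1)**2 = 1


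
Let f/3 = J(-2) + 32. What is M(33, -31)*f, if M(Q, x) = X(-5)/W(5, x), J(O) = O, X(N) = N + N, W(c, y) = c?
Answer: -180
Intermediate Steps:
X(N) = 2*N
M(Q, x) = -2 (M(Q, x) = (2*(-5))/5 = -10*⅕ = -2)
f = 90 (f = 3*(-2 + 32) = 3*30 = 90)
M(33, -31)*f = -2*90 = -180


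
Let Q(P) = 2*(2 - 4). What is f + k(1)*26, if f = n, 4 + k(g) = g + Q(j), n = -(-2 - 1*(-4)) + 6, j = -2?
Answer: -178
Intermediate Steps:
Q(P) = -4 (Q(P) = 2*(-2) = -4)
n = 4 (n = -(-2 + 4) + 6 = -1*2 + 6 = -2 + 6 = 4)
k(g) = -8 + g (k(g) = -4 + (g - 4) = -4 + (-4 + g) = -8 + g)
f = 4
f + k(1)*26 = 4 + (-8 + 1)*26 = 4 - 7*26 = 4 - 182 = -178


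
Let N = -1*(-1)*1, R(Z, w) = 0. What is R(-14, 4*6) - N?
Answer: -1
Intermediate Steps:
N = 1 (N = 1*1 = 1)
R(-14, 4*6) - N = 0 - 1*1 = 0 - 1 = -1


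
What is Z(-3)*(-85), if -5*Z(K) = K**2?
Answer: 153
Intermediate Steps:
Z(K) = -K**2/5
Z(-3)*(-85) = -1/5*(-3)**2*(-85) = -1/5*9*(-85) = -9/5*(-85) = 153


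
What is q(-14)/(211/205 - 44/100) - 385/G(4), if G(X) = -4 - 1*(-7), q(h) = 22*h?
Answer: -294910/453 ≈ -651.02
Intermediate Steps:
G(X) = 3 (G(X) = -4 + 7 = 3)
q(-14)/(211/205 - 44/100) - 385/G(4) = (22*(-14))/(211/205 - 44/100) - 385/3 = -308/(211*(1/205) - 44*1/100) - 385*⅓ = -308/(211/205 - 11/25) - 385/3 = -308/604/1025 - 385/3 = -308*1025/604 - 385/3 = -78925/151 - 385/3 = -294910/453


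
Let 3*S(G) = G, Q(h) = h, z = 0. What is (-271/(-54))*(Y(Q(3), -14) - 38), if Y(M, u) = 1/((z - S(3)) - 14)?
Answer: -154741/810 ≈ -191.04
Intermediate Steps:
S(G) = G/3
Y(M, u) = -1/15 (Y(M, u) = 1/((0 - 3/3) - 14) = 1/((0 - 1*1) - 14) = 1/((0 - 1) - 14) = 1/(-1 - 14) = 1/(-15) = -1/15)
(-271/(-54))*(Y(Q(3), -14) - 38) = (-271/(-54))*(-1/15 - 38) = -271*(-1/54)*(-571/15) = (271/54)*(-571/15) = -154741/810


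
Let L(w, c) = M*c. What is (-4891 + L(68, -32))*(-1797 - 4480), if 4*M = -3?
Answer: 30550159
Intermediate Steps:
M = -3/4 (M = (1/4)*(-3) = -3/4 ≈ -0.75000)
L(w, c) = -3*c/4
(-4891 + L(68, -32))*(-1797 - 4480) = (-4891 - 3/4*(-32))*(-1797 - 4480) = (-4891 + 24)*(-6277) = -4867*(-6277) = 30550159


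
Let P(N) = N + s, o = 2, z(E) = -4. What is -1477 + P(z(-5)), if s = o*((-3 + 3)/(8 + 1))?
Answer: -1481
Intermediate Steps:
s = 0 (s = 2*((-3 + 3)/(8 + 1)) = 2*(0/9) = 2*(0*(⅑)) = 2*0 = 0)
P(N) = N (P(N) = N + 0 = N)
-1477 + P(z(-5)) = -1477 - 4 = -1481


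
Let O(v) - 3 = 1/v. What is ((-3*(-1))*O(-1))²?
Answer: 36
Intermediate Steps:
O(v) = 3 + 1/v
((-3*(-1))*O(-1))² = ((-3*(-1))*(3 + 1/(-1)))² = (3*(3 - 1))² = (3*2)² = 6² = 36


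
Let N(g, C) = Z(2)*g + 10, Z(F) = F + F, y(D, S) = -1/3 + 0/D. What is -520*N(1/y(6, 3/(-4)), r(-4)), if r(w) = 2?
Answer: 1040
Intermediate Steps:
y(D, S) = -⅓ (y(D, S) = -1*⅓ + 0 = -⅓ + 0 = -⅓)
Z(F) = 2*F
N(g, C) = 10 + 4*g (N(g, C) = (2*2)*g + 10 = 4*g + 10 = 10 + 4*g)
-520*N(1/y(6, 3/(-4)), r(-4)) = -520*(10 + 4/(-⅓)) = -520*(10 + 4*(-3)) = -520*(10 - 12) = -520*(-2) = 1040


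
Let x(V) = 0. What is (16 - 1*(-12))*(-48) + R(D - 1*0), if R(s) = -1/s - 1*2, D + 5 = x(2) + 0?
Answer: -6729/5 ≈ -1345.8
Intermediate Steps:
D = -5 (D = -5 + (0 + 0) = -5 + 0 = -5)
R(s) = -2 - 1/s (R(s) = -1/s - 2 = -2 - 1/s)
(16 - 1*(-12))*(-48) + R(D - 1*0) = (16 - 1*(-12))*(-48) + (-2 - 1/(-5 - 1*0)) = (16 + 12)*(-48) + (-2 - 1/(-5 + 0)) = 28*(-48) + (-2 - 1/(-5)) = -1344 + (-2 - 1*(-⅕)) = -1344 + (-2 + ⅕) = -1344 - 9/5 = -6729/5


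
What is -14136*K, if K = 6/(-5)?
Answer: 84816/5 ≈ 16963.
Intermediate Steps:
K = -6/5 (K = 6*(-⅕) = -6/5 ≈ -1.2000)
-14136*K = -14136*(-6/5) = 84816/5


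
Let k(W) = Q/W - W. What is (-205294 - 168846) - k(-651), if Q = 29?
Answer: -243988912/651 ≈ -3.7479e+5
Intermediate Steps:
k(W) = -W + 29/W (k(W) = 29/W - W = -W + 29/W)
(-205294 - 168846) - k(-651) = (-205294 - 168846) - (-1*(-651) + 29/(-651)) = -374140 - (651 + 29*(-1/651)) = -374140 - (651 - 29/651) = -374140 - 1*423772/651 = -374140 - 423772/651 = -243988912/651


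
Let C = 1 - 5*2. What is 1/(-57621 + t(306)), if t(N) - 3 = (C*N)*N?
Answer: -1/900342 ≈ -1.1107e-6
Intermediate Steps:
C = -9 (C = 1 - 1*10 = 1 - 10 = -9)
t(N) = 3 - 9*N² (t(N) = 3 + (-9*N)*N = 3 - 9*N²)
1/(-57621 + t(306)) = 1/(-57621 + (3 - 9*306²)) = 1/(-57621 + (3 - 9*93636)) = 1/(-57621 + (3 - 842724)) = 1/(-57621 - 842721) = 1/(-900342) = -1/900342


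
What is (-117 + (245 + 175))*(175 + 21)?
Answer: 59388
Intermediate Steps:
(-117 + (245 + 175))*(175 + 21) = (-117 + 420)*196 = 303*196 = 59388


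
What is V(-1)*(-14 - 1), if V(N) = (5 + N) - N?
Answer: -75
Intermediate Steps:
V(N) = 5
V(-1)*(-14 - 1) = 5*(-14 - 1) = 5*(-15) = -75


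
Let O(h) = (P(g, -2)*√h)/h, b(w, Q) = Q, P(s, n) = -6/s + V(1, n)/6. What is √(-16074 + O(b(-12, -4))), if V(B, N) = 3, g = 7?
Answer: √(-3150504 + 35*I)/14 ≈ 0.00070424 + 126.78*I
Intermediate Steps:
P(s, n) = ½ - 6/s (P(s, n) = -6/s + 3/6 = -6/s + 3*(⅙) = -6/s + ½ = ½ - 6/s)
O(h) = -5/(14*√h) (O(h) = (((½)*(-12 + 7)/7)*√h)/h = (((½)*(⅐)*(-5))*√h)/h = (-5*√h/14)/h = -5/(14*√h))
√(-16074 + O(b(-12, -4))) = √(-16074 - (-5)*I/28) = √(-16074 + 5*I/28)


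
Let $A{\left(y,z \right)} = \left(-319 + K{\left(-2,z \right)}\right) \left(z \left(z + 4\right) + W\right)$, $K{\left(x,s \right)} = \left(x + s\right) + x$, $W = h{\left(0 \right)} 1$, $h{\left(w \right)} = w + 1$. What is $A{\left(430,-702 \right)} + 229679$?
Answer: $-502017246$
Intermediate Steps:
$h{\left(w \right)} = 1 + w$
$W = 1$ ($W = \left(1 + 0\right) 1 = 1 \cdot 1 = 1$)
$K{\left(x,s \right)} = s + 2 x$ ($K{\left(x,s \right)} = \left(s + x\right) + x = s + 2 x$)
$A{\left(y,z \right)} = \left(1 + z \left(4 + z\right)\right) \left(-323 + z\right)$ ($A{\left(y,z \right)} = \left(-319 + \left(z + 2 \left(-2\right)\right)\right) \left(z \left(z + 4\right) + 1\right) = \left(-319 + \left(z - 4\right)\right) \left(z \left(4 + z\right) + 1\right) = \left(-319 + \left(-4 + z\right)\right) \left(1 + z \left(4 + z\right)\right) = \left(-323 + z\right) \left(1 + z \left(4 + z\right)\right) = \left(1 + z \left(4 + z\right)\right) \left(-323 + z\right)$)
$A{\left(430,-702 \right)} + 229679 = \left(-323 + \left(-702\right)^{3} - -906282 - 319 \left(-702\right)^{2}\right) + 229679 = \left(-323 - 345948408 + 906282 - 157204476\right) + 229679 = -502246925 + 229679 = -502017246$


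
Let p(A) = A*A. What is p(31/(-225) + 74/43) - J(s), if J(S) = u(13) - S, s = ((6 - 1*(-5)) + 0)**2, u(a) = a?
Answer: 10344017989/93605625 ≈ 110.51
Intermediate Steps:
p(A) = A**2
s = 121 (s = ((6 + 5) + 0)**2 = (11 + 0)**2 = 11**2 = 121)
J(S) = 13 - S
p(31/(-225) + 74/43) - J(s) = (31/(-225) + 74/43)**2 - (13 - 1*121) = (31*(-1/225) + 74*(1/43))**2 - (13 - 121) = (-31/225 + 74/43)**2 - 1*(-108) = (15317/9675)**2 + 108 = 234610489/93605625 + 108 = 10344017989/93605625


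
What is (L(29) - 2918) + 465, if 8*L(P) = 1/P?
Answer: -569095/232 ≈ -2453.0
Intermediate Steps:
L(P) = 1/(8*P)
(L(29) - 2918) + 465 = ((⅛)/29 - 2918) + 465 = ((⅛)*(1/29) - 2918) + 465 = (1/232 - 2918) + 465 = -676975/232 + 465 = -569095/232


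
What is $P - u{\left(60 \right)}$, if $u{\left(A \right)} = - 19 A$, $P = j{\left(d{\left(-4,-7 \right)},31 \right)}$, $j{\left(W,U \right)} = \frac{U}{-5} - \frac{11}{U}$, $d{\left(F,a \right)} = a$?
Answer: $\frac{175684}{155} \approx 1133.4$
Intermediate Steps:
$j{\left(W,U \right)} = - \frac{11}{U} - \frac{U}{5}$ ($j{\left(W,U \right)} = U \left(- \frac{1}{5}\right) - \frac{11}{U} = - \frac{U}{5} - \frac{11}{U} = - \frac{11}{U} - \frac{U}{5}$)
$P = - \frac{1016}{155}$ ($P = - \frac{11}{31} - \frac{31}{5} = - \frac{1016}{155} \approx -6.5548$)
$P - u{\left(60 \right)} = - \frac{1016}{155} - \left(-19\right) 60 = - \frac{1016}{155} - -1140 = - \frac{1016}{155} + 1140 = \frac{175684}{155}$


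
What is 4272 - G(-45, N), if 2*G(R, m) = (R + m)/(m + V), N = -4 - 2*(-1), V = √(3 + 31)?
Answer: 128207/30 + 47*√34/60 ≈ 4278.1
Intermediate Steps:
V = √34 ≈ 5.8309
N = -2 (N = -4 + 2 = -2)
G(R, m) = (R + m)/(2*(m + √34)) (G(R, m) = ((R + m)/(m + √34))/2 = (R + m)/(2*(m + √34)))
4272 - G(-45, N) = 4272 - (-45 - 2)/(2*(-2 + √34)) = 4272 - (-47)/(2*(-2 + √34)) = 4272 + 47/(2*(-2 + √34))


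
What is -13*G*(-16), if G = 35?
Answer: 7280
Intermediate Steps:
-13*G*(-16) = -13*35*(-16) = -455*(-16) = 7280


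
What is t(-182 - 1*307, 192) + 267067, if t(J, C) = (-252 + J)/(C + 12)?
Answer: 18160309/68 ≈ 2.6706e+5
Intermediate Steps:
t(J, C) = (-252 + J)/(12 + C)
t(-182 - 1*307, 192) + 267067 = (-252 + (-182 - 1*307))/(12 + 192) + 267067 = (-252 + (-182 - 307))/204 + 267067 = (-252 - 489)/204 + 267067 = (1/204)*(-741) + 267067 = -247/68 + 267067 = 18160309/68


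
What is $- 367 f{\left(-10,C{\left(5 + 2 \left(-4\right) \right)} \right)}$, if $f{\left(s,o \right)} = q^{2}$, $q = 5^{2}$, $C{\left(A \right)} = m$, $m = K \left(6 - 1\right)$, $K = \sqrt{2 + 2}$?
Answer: $-229375$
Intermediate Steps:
$K = 2$ ($K = \sqrt{4} = 2$)
$m = 10$ ($m = 2 \left(6 - 1\right) = 2 \cdot 5 = 10$)
$C{\left(A \right)} = 10$
$q = 25$
$f{\left(s,o \right)} = 625$ ($f{\left(s,o \right)} = 25^{2} = 625$)
$- 367 f{\left(-10,C{\left(5 + 2 \left(-4\right) \right)} \right)} = \left(-367\right) 625 = -229375$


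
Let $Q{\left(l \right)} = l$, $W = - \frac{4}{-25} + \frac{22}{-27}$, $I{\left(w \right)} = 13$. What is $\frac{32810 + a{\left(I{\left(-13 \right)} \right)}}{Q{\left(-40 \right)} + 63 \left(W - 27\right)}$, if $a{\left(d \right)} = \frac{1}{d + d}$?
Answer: $- \frac{63979575}{3475394} \approx -18.409$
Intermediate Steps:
$a{\left(d \right)} = \frac{1}{2 d}$
$W = - \frac{442}{675}$ ($W = \left(-4\right) \left(- \frac{1}{25}\right) + 22 \left(- \frac{1}{27}\right) = \frac{4}{25} - \frac{22}{27} = - \frac{442}{675} \approx -0.65481$)
$\frac{32810 + a{\left(I{\left(-13 \right)} \right)}}{Q{\left(-40 \right)} + 63 \left(W - 27\right)} = \frac{32810 + \frac{1}{2 \cdot 13}}{-40 + 63 \left(- \frac{442}{675} - 27\right)} = \frac{32810 + \frac{1}{2} \cdot \frac{1}{13}}{-40 + 63 \left(- \frac{18667}{675}\right)} = \frac{32810 + \frac{1}{26}}{-40 - \frac{130669}{75}} = \frac{853061}{26 \left(- \frac{133669}{75}\right)} = \frac{853061}{26} \left(- \frac{75}{133669}\right) = - \frac{63979575}{3475394}$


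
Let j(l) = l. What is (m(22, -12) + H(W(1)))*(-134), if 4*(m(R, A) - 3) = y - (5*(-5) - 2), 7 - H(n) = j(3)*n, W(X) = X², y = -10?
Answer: -3015/2 ≈ -1507.5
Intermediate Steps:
H(n) = 7 - 3*n
m(R, A) = 29/4 (m(R, A) = 3 + (-10 - (5*(-5) - 2))/4 = 3 + (-10 - (-25 - 2))/4 = 3 + (-10 - 1*(-27))/4 = 3 + (-10 + 27)/4 = 3 + (¼)*17 = 3 + 17/4 = 29/4)
(m(22, -12) + H(W(1)))*(-134) = (29/4 + (7 - 3*1²))*(-134) = (29/4 + (7 - 3*1))*(-134) = (29/4 + (7 - 3))*(-134) = (29/4 + 4)*(-134) = (45/4)*(-134) = -3015/2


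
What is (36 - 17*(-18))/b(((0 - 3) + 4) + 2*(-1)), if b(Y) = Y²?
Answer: 342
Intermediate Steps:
(36 - 17*(-18))/b(((0 - 3) + 4) + 2*(-1)) = (36 - 17*(-18))/((((0 - 3) + 4) + 2*(-1))²) = (36 + 306)/(((-3 + 4) - 2)²) = 342/((1 - 2)²) = 342/((-1)²) = 342/1 = 342*1 = 342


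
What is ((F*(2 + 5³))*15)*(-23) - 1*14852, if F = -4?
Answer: 160408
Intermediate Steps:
((F*(2 + 5³))*15)*(-23) - 1*14852 = (-4*(2 + 5³)*15)*(-23) - 1*14852 = (-4*(2 + 125)*15)*(-23) - 14852 = (-4*127*15)*(-23) - 14852 = -508*15*(-23) - 14852 = -7620*(-23) - 14852 = 175260 - 14852 = 160408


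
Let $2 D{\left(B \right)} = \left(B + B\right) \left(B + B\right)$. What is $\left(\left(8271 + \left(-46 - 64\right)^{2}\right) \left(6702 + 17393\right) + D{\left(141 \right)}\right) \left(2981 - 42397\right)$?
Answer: $-19348486939912$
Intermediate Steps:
$D{\left(B \right)} = 2 B^{2}$ ($D{\left(B \right)} = \frac{\left(B + B\right) \left(B + B\right)}{2} = \frac{2 B 2 B}{2} = \frac{4 B^{2}}{2} = 2 B^{2}$)
$\left(\left(8271 + \left(-46 - 64\right)^{2}\right) \left(6702 + 17393\right) + D{\left(141 \right)}\right) \left(2981 - 42397\right) = \left(\left(8271 + \left(-46 - 64\right)^{2}\right) \left(6702 + 17393\right) + 2 \cdot 141^{2}\right) \left(2981 - 42397\right) = \left(\left(8271 + \left(-46 - 64\right)^{2}\right) 24095 + 2 \cdot 19881\right) \left(-39416\right) = \left(\left(8271 + \left(-46 - 64\right)^{2}\right) 24095 + 39762\right) \left(-39416\right) = \left(\left(8271 + \left(-110\right)^{2}\right) 24095 + 39762\right) \left(-39416\right) = \left(\left(8271 + 12100\right) 24095 + 39762\right) \left(-39416\right) = \left(20371 \cdot 24095 + 39762\right) \left(-39416\right) = \left(490839245 + 39762\right) \left(-39416\right) = 490879007 \left(-39416\right) = -19348486939912$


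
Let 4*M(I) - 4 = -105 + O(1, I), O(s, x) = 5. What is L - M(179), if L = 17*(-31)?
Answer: -503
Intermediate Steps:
L = -527
M(I) = -24 (M(I) = 1 + (-105 + 5)/4 = 1 + (1/4)*(-100) = 1 - 25 = -24)
L - M(179) = -527 - 1*(-24) = -527 + 24 = -503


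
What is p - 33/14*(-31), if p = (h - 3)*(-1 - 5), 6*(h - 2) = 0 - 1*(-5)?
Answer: 1037/14 ≈ 74.071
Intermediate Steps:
h = 17/6 (h = 2 + (0 - 1*(-5))/6 = 2 + (0 + 5)/6 = 2 + (1/6)*5 = 2 + 5/6 = 17/6 ≈ 2.8333)
p = 1 (p = (17/6 - 3)*(-1 - 5) = -1/6*(-6) = 1)
p - 33/14*(-31) = 1 - 33/14*(-31) = 1 + 1023/14 = 1037/14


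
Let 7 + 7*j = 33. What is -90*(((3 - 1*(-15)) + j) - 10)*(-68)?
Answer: 501840/7 ≈ 71691.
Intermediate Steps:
j = 26/7 (j = -1 + (1/7)*33 = -1 + 33/7 = 26/7 ≈ 3.7143)
-90*(((3 - 1*(-15)) + j) - 10)*(-68) = -90*(((3 - 1*(-15)) + 26/7) - 10)*(-68) = -90*(((3 + 15) + 26/7) - 10)*(-68) = -90*((18 + 26/7) - 10)*(-68) = -90*(152/7 - 10)*(-68) = -90*82/7*(-68) = -7380/7*(-68) = 501840/7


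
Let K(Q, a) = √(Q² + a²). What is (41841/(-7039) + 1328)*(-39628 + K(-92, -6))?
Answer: -368776226228/7039 + 93059510*√85/7039 ≈ -5.2269e+7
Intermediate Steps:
(41841/(-7039) + 1328)*(-39628 + K(-92, -6)) = (41841/(-7039) + 1328)*(-39628 + √((-92)² + (-6)²)) = (41841*(-1/7039) + 1328)*(-39628 + √(8464 + 36)) = (-41841/7039 + 1328)*(-39628 + √8500) = 9305951*(-39628 + 10*√85)/7039 = -368776226228/7039 + 93059510*√85/7039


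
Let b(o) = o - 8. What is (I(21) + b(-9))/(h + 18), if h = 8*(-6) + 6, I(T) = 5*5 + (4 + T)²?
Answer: -211/8 ≈ -26.375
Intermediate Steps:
b(o) = -8 + o
I(T) = 25 + (4 + T)²
h = -42 (h = -48 + 6 = -42)
(I(21) + b(-9))/(h + 18) = ((25 + (4 + 21)²) + (-8 - 9))/(-42 + 18) = ((25 + 25²) - 17)/(-24) = ((25 + 625) - 17)*(-1/24) = (650 - 17)*(-1/24) = 633*(-1/24) = -211/8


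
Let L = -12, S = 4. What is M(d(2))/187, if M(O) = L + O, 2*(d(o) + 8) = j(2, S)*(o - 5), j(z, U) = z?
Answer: -23/187 ≈ -0.12299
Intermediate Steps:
d(o) = -13 + o (d(o) = -8 + (2*(o - 5))/2 = -8 + (2*(-5 + o))/2 = -8 + (-10 + 2*o)/2 = -8 + (-5 + o) = -13 + o)
M(O) = -12 + O
M(d(2))/187 = (-12 + (-13 + 2))/187 = (-12 - 11)*(1/187) = -23*1/187 = -23/187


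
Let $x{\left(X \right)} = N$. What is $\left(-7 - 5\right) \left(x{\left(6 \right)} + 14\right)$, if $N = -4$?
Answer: $-120$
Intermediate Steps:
$x{\left(X \right)} = -4$
$\left(-7 - 5\right) \left(x{\left(6 \right)} + 14\right) = \left(-7 - 5\right) \left(-4 + 14\right) = \left(-12\right) 10 = -120$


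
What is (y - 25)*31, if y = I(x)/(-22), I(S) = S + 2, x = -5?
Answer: -16957/22 ≈ -770.77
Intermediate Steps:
I(S) = 2 + S
y = 3/22 (y = (2 - 5)/(-22) = -3*(-1/22) = 3/22 ≈ 0.13636)
(y - 25)*31 = (3/22 - 25)*31 = -547/22*31 = -16957/22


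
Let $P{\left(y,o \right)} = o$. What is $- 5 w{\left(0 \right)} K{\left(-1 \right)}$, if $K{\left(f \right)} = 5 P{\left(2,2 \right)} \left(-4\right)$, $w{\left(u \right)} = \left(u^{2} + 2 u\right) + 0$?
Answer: $0$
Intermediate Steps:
$w{\left(u \right)} = u^{2} + 2 u$
$K{\left(f \right)} = -40$ ($K{\left(f \right)} = 5 \cdot 2 \left(-4\right) = 10 \left(-4\right) = -40$)
$- 5 w{\left(0 \right)} K{\left(-1 \right)} = - 5 \cdot 0 \left(2 + 0\right) \left(-40\right) = - 5 \cdot 0 \cdot 2 \left(-40\right) = \left(-5\right) 0 \left(-40\right) = 0 \left(-40\right) = 0$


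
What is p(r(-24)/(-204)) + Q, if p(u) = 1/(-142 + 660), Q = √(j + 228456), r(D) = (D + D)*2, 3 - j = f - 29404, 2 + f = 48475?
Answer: 1/518 + √209390 ≈ 457.59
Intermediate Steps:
f = 48473 (f = -2 + 48475 = 48473)
j = -19066 (j = 3 - (48473 - 29404) = 3 - 1*19069 = 3 - 19069 = -19066)
r(D) = 4*D (r(D) = (2*D)*2 = 4*D)
Q = √209390 (Q = √(-19066 + 228456) = √209390 ≈ 457.59)
p(u) = 1/518
p(r(-24)/(-204)) + Q = 1/518 + √209390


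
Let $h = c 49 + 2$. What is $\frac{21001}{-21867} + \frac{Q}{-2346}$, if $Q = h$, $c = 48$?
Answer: $- \frac{5596848}{2849999} \approx -1.9638$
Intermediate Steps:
$h = 2354$ ($h = 48 \cdot 49 + 2 = 2352 + 2 = 2354$)
$Q = 2354$
$\frac{21001}{-21867} + \frac{Q}{-2346} = \frac{21001}{-21867} + \frac{2354}{-2346} = 21001 \left(- \frac{1}{21867}\right) + 2354 \left(- \frac{1}{2346}\right) = - \frac{21001}{21867} - \frac{1177}{1173} = - \frac{5596848}{2849999}$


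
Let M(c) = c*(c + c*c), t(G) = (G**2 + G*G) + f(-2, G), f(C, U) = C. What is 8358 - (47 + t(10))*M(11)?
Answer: -347382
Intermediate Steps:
t(G) = -2 + 2*G**2 (t(G) = (G**2 + G*G) - 2 = (G**2 + G**2) - 2 = 2*G**2 - 2 = -2 + 2*G**2)
M(c) = c*(c + c**2)
8358 - (47 + t(10))*M(11) = 8358 - (47 + (-2 + 2*10**2))*11**2*(1 + 11) = 8358 - (47 + (-2 + 2*100))*121*12 = 8358 - (47 + (-2 + 200))*1452 = 8358 - (47 + 198)*1452 = 8358 - 245*1452 = 8358 - 1*355740 = 8358 - 355740 = -347382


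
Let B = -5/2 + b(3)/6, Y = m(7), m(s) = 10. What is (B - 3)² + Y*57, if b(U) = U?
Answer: 595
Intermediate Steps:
Y = 10
B = -2 (B = -5/2 + 3/6 = -5*½ + 3*(⅙) = -5/2 + ½ = -2)
(B - 3)² + Y*57 = (-2 - 3)² + 10*57 = (-5)² + 570 = 25 + 570 = 595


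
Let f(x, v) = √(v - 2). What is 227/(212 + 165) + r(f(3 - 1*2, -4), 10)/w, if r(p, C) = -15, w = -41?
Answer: 14962/15457 ≈ 0.96798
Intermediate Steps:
f(x, v) = √(-2 + v)
227/(212 + 165) + r(f(3 - 1*2, -4), 10)/w = 227/(212 + 165) - 15/(-41) = 227/377 - 15*(-1/41) = 227*(1/377) + 15/41 = 227/377 + 15/41 = 14962/15457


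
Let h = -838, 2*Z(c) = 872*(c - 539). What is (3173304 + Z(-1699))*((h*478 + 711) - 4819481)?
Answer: -11469674361024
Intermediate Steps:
Z(c) = -235004 + 436*c (Z(c) = (872*(c - 539))/2 = (872*(-539 + c))/2 = (-470008 + 872*c)/2 = -235004 + 436*c)
(3173304 + Z(-1699))*((h*478 + 711) - 4819481) = (3173304 + (-235004 + 436*(-1699)))*((-838*478 + 711) - 4819481) = (3173304 + (-235004 - 740764))*((-400564 + 711) - 4819481) = (3173304 - 975768)*(-399853 - 4819481) = 2197536*(-5219334) = -11469674361024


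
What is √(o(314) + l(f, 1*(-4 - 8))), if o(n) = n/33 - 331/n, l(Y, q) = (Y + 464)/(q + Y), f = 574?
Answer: √87392397902502/2911722 ≈ 3.2106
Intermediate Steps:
l(Y, q) = (464 + Y)/(Y + q)
o(n) = -331/n + n/33 (o(n) = n*(1/33) - 331/n = n/33 - 331/n = -331/n + n/33)
√(o(314) + l(f, 1*(-4 - 8))) = √((-331/314 + (1/33)*314) + (464 + 574)/(574 + 1*(-4 - 8))) = √((-331*1/314 + 314/33) + 1038/(574 + 1*(-12))) = √((-331/314 + 314/33) + 1038/(574 - 12)) = √(87673/10362 + 1038/562) = √(87673/10362 + (1/562)*1038) = √(87673/10362 + 519/281) = √(30013991/2911722) = √87392397902502/2911722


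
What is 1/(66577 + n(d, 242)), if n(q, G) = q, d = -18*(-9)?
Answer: 1/66739 ≈ 1.4984e-5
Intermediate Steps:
d = 162
1/(66577 + n(d, 242)) = 1/(66577 + 162) = 1/66739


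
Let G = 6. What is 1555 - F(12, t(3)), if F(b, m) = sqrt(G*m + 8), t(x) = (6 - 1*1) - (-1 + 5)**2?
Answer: 1555 - I*sqrt(58) ≈ 1555.0 - 7.6158*I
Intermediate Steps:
t(x) = -11 (t(x) = (6 - 1) - 1*4**2 = 5 - 1*16 = 5 - 16 = -11)
F(b, m) = sqrt(8 + 6*m) (F(b, m) = sqrt(6*m + 8) = sqrt(8 + 6*m))
1555 - F(12, t(3)) = 1555 - sqrt(8 + 6*(-11)) = 1555 - sqrt(8 - 66) = 1555 - sqrt(-58) = 1555 - I*sqrt(58)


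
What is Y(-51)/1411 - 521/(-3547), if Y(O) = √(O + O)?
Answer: 521/3547 + I*√102/1411 ≈ 0.14688 + 0.0071577*I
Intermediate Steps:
Y(O) = √2*√O (Y(O) = √(2*O) = √2*√O)
Y(-51)/1411 - 521/(-3547) = (√2*√(-51))/1411 - 521/(-3547) = (√2*(I*√51))*(1/1411) - 521*(-1/3547) = (I*√102)*(1/1411) + 521/3547 = I*√102/1411 + 521/3547 = 521/3547 + I*√102/1411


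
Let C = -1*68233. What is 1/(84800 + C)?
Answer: 1/16567 ≈ 6.0361e-5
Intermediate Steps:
C = -68233
1/(84800 + C) = 1/(84800 - 68233) = 1/16567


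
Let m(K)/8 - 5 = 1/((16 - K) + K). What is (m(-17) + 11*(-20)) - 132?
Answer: -623/2 ≈ -311.50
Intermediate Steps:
m(K) = 81/2 (m(K) = 40 + 8/((16 - K) + K) = 40 + 8/16 = 40 + 8*(1/16) = 40 + ½ = 81/2)
(m(-17) + 11*(-20)) - 132 = (81/2 + 11*(-20)) - 132 = (81/2 - 220) - 132 = -359/2 - 132 = -623/2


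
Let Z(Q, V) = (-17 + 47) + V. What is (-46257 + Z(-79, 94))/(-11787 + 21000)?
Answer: -46133/9213 ≈ -5.0074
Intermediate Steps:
Z(Q, V) = 30 + V
(-46257 + Z(-79, 94))/(-11787 + 21000) = (-46257 + (30 + 94))/(-11787 + 21000) = (-46257 + 124)/9213 = -46133*1/9213 = -46133/9213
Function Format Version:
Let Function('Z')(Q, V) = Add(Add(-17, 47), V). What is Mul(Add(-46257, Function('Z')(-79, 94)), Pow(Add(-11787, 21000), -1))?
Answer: Rational(-46133, 9213) ≈ -5.0074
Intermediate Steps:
Function('Z')(Q, V) = Add(30, V)
Mul(Add(-46257, Function('Z')(-79, 94)), Pow(Add(-11787, 21000), -1)) = Mul(Add(-46257, Add(30, 94)), Pow(Add(-11787, 21000), -1)) = Mul(Add(-46257, 124), Pow(9213, -1)) = Mul(-46133, Rational(1, 9213)) = Rational(-46133, 9213)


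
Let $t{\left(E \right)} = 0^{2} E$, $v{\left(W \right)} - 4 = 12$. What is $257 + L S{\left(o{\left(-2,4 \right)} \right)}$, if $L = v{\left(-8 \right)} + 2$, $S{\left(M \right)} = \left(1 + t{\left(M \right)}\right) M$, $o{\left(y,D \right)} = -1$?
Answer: $239$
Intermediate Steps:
$v{\left(W \right)} = 16$ ($v{\left(W \right)} = 4 + 12 = 16$)
$t{\left(E \right)} = 0$ ($t{\left(E \right)} = 0 E = 0$)
$S{\left(M \right)} = M$ ($S{\left(M \right)} = \left(1 + 0\right) M = 1 M = M$)
$L = 18$ ($L = 16 + 2 = 18$)
$257 + L S{\left(o{\left(-2,4 \right)} \right)} = 257 + 18 \left(-1\right) = 257 - 18 = 239$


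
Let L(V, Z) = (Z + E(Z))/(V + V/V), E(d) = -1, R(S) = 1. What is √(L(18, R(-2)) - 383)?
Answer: I*√383 ≈ 19.57*I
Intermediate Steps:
L(V, Z) = (-1 + Z)/(1 + V) (L(V, Z) = (Z - 1)/(V + V/V) = (-1 + Z)/(V + 1) = (-1 + Z)/(1 + V))
√(L(18, R(-2)) - 383) = √((-1 + 1)/(1 + 18) - 383) = √(0/19 - 383) = √((1/19)*0 - 383) = √(0 - 383) = √(-383) = I*√383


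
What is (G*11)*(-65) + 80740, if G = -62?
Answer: 125070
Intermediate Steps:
(G*11)*(-65) + 80740 = -62*11*(-65) + 80740 = -682*(-65) + 80740 = 44330 + 80740 = 125070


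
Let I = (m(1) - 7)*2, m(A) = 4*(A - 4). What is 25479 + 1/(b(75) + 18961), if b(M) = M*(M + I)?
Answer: 553811545/21736 ≈ 25479.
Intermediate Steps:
m(A) = -16 + 4*A (m(A) = 4*(-4 + A) = -16 + 4*A)
I = -38 (I = ((-16 + 4*1) - 7)*2 = ((-16 + 4) - 7)*2 = (-12 - 7)*2 = -19*2 = -38)
b(M) = M*(-38 + M) (b(M) = M*(M - 38) = M*(-38 + M))
25479 + 1/(b(75) + 18961) = 25479 + 1/(75*(-38 + 75) + 18961) = 25479 + 1/(75*37 + 18961) = 25479 + 1/(2775 + 18961) = 25479 + 1/21736 = 553811545/21736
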